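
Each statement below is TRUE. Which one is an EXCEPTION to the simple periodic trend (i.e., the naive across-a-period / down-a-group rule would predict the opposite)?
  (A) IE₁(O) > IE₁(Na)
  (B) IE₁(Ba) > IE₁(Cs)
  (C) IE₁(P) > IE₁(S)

(C)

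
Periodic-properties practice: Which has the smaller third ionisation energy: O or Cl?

Cl

The third ionization energy removes an electron from the +2 ion. For each element: O²⁺ still has 4 valence electrons; Cl²⁺ still has 5 valence electrons.
All are still removing valence electrons, so compare the +2 ions as you would atoms: IE_3 generally rises across a period (higher Z_eff) and falls down a group (larger shell), subject to the usual subshell exceptions.
Valence configurations: O²⁺ [He]2s²2p², Cl²⁺ [Ne]3s²3p³.
The numbers (kJ/mol): O 5300, Cl 3822.
Overall IE_3 order: Cl < O.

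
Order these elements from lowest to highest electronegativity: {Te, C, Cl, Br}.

Te < C < Br < Cl

C is in period 2, group 14; Cl is in period 3, group 17; Br is in period 4, group 17; Te is in period 5, group 16.
Atoms toward the upper right of the periodic table pull bonding electrons most strongly.
Here both period and group differ, so the two effects have to be weighed against each other.
C > Te: period and group pull opposite ways; the down-group shift dominates (2.55 vs 2.10).
Br > C: period and group pull opposite ways; the across-period shift dominates (2.96 vs 2.55).
Cl > Br: Cl sits above Br in group 17, so the down-group effect alone puts Cl higher.
For reference (Pauling): C 2.55, Cl 3.16, Br 2.96, Te 2.10.
So from lowest to highest: Te < C < Br < Cl.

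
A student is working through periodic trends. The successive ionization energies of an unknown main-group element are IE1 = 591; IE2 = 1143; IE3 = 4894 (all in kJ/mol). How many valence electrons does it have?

2

Look for the largest jump between consecutive ionization energies: IE3/IE2 ≈ 4.3, far larger than any earlier ratio.
That jump marks the point where a core electron is being removed. So the atom has 2 valence electrons.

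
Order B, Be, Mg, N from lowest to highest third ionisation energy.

Consider each +2 ion: B²⁺ still has 1 valence electron; Be²⁺ is the bare [He] core; Mg²⁺ is the bare [Ne] core; N²⁺ still has 3 valence electrons.
Pulling an electron out of a noble-gas core costs far more than removing a remaining valence electron, so Mg and Be sit at the high end of IE_3.
Valence configurations: B²⁺ [He]2s¹, N²⁺ [He]2s²2p¹.
Approximate IE_3 values (kJ/mol): B 3660, Be 14849, Mg 7733, N 4578.
Overall IE_3 order: B < N < Mg < Be.

B < N < Mg < Be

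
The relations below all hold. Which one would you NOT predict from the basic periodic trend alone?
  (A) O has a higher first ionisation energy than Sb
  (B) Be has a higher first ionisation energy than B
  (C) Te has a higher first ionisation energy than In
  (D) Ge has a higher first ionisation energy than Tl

(B)

The general trend: first ionisation energy increases across a period and decreases down a group.
(A) O (period 2, group 16) vs Sb (period 5, group 15): the stated order agrees with the simple trend.
(B) Be (period 2, group 2) vs B (period 2, group 13): the stated order contradicts the simple trend.
(C) Te (period 5, group 16) vs In (period 5, group 13): the stated order agrees with the simple trend.
(D) Ge (period 4, group 14) vs Tl (period 6, group 13): the stated order agrees with the simple trend.
The exception is (B): removing B's lone 2p electron is easier than breaking Be's filled 2s².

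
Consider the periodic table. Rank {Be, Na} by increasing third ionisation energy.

Consider each +2 ion: Be²⁺ is the bare [He] core; Na²⁺ is already 1 electron into the core.
All of these are removing an electron from a noble-gas core or deeper; the smaller core (lower principal quantum number) is held far more tightly, and within a period the higher nuclear charge binds the same core more tightly.
Approximate IE_3 values (kJ/mol): Be 14849, Na 6910.
So the third ionization energies run Na < Be.

Na, Be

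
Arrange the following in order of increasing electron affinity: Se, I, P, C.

P < C < Se < I

C is in period 2, group 14; P is in period 3, group 15; Se is in period 4, group 16; I is in period 5, group 17.
Electron affinity generally becomes more exothermic across a period toward the halogens and less exothermic down a group.
A diagonal step moves right (one effect) and down (the opposite effect) at once.
C > P: the two effects oppose for this pair; the down-group effect wins (122 vs 72 kJ/mol).
Se > C: the two effects oppose for this pair; the across-period effect wins (195 vs 122 kJ/mol).
I > Se: the two effects oppose for this pair; the across-period effect wins (295 vs 195 kJ/mol).
Tabulated electron affinity (kJ/mol): C 122, P 72, Se 195, I 295.
So from lowest to highest: P < C < Se < I.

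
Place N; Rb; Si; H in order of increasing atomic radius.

H is in period 1, group 1; N is in period 2, group 15; Si is in period 3, group 14; Rb is in period 5, group 1.
Moving right in a period, electrons are added to the same shell under a stronger nuclear pull, so atoms get smaller; moving down, a new shell is opened and atoms get larger.
Neither a single period nor a single group — weigh both effects.
N > H: period and group pull opposite ways; the down-group shift dominates (71 vs 32 pm).
Si > N: both effects reinforce here, so Si is clearly the larger of the two.
Rb > Si: both effects reinforce here, so Rb is clearly the larger of the two.
For reference (pm): H 32, N 71, Si 116, Rb 210.
So from smallest to largest: H < N < Si < Rb.

H, N, Si, Rb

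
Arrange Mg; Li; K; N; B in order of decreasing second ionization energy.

Li > K > N > B > Mg

The second ionization energy removes an electron from the +1 ion. For each element: Mg⁺ still has 1 valence electron; Li⁺ is the bare [He] core; K⁺ is the bare [Ar] core; N⁺ still has 4 valence electrons; B⁺ still has 2 valence electrons.
Breaking into a closed-shell core is much more expensive than removing a leftover valence electron — K and Li have the largest IE_2 here.
Valence configurations: Mg⁺ [Ne]3s¹, N⁺ [He]2s²2p², B⁺ [He]2s².
Approximate IE_2 values (kJ/mol): Mg 1451, Li 7298, K 3052, N 2856, B 2427.
Hence IE_2: Mg < B < N < K < Li.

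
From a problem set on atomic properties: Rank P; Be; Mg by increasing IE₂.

Consider each +1 ion: P⁺ still has 4 valence electrons; Be⁺ still has 1 valence electron; Mg⁺ still has 1 valence electron.
All are still removing valence electrons, so compare the +1 ions as you would atoms: IE_2 generally rises across a period (higher Z_eff) and falls down a group (larger shell), subject to the usual subshell exceptions.
Valence configurations: P⁺ [Ne]3s²3p², Be⁺ [He]2s¹, Mg⁺ [Ne]3s¹.
Tabulated IE_2 (kJ/mol): P 1907, Be 1757, Mg 1451.
Overall IE_2 order: Mg < Be < P.

Mg < Be < P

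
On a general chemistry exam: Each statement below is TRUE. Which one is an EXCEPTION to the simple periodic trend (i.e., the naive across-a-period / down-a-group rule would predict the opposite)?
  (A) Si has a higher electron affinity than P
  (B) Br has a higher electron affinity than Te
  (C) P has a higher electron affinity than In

(A)

The general trend: electron affinity increases across a period and decreases down a group.
(A) Si (period 3, group 14) vs P (period 3, group 15): the stated order contradicts the simple trend.
(B) Br (period 4, group 17) vs Te (period 5, group 16): the stated order agrees with the simple trend.
(C) P (period 3, group 15) vs In (period 5, group 13): the stated order agrees with the simple trend.
The exception is (A): adding an electron to P's half-filled 3p³ is unfavourable, so Si (3p²) has the more exothermic EA.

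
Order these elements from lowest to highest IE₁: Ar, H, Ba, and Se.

Ba < Se < H < Ar

H is in period 1, group 1; Ar is in period 3, group 18; Se is in period 4, group 16; Ba is in period 6, group 2.
Removing the outermost electron gets harder across a period and easier down a group.
Neither a single period nor a single group — weigh both effects.
Se > Ba: both effects reinforce here, so Se is clearly the higher of the two.
H > Se: the two effects oppose for this pair; the down-group effect wins (1312 vs 941 kJ/mol).
Ar > H: period and group pull opposite ways; the across-period shift dominates (1521 vs 1312 kJ/mol).
Tabulated first ionization energy (kJ/mol): H 1312, Ar 1521, Se 941, Ba 503.
So from lowest to highest: Ba < Se < H < Ar.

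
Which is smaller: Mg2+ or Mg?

Mg2+

Forming Mg2+ removes 2 electrons from Mg. Fewer electrons for the same nuclear charge means less shielding and a higher Z_eff on the remaining electrons, and for main-group metals the entire outer shell is lost.
A cation is smaller than its parent atom: Mg2+ < Mg.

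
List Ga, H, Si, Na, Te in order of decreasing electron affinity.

Te, Si, H, Na, Ga

H is in period 1, group 1; Na is in period 3, group 1; Si is in period 3, group 14; Ga is in period 4, group 13; Te is in period 5, group 16.
Adding an electron releases more energy for atoms nearer the top right (short of the noble gases).
These span different periods and groups, so the two trends combine.
Na > Ga: period and group pull opposite ways; the down-group shift dominates (53 vs 29 kJ/mol).
H > Na: they share group 1; the group trend gives H the larger value.
Si > H: period and group pull opposite ways; the across-period shift dominates (134 vs 73 kJ/mol).
Te > Si: period and group pull opposite ways; the across-period shift dominates (190 vs 134 kJ/mol).
Approximate values (kJ/mol): H 73, Na 53, Si 134, Ga 29, Te 190.
So from highest to lowest: Te > Si > H > Na > Ga.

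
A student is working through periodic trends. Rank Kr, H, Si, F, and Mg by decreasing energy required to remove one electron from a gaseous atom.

H is in period 1, group 1; F is in period 2, group 17; Mg is in period 3, group 2; Si is in period 3, group 14; Kr is in period 4, group 18.
Across a period the outer electron is held more tightly (higher IE₁); down a group it sits in a higher shell, more shielded, and comes off more easily.
Neither a single period nor a single group — weigh both effects.
Si > Mg: both are in period 3; the period trend gives Si the larger value.
H > Si: the two effects oppose for this pair; the down-group effect wins (1312 vs 786 kJ/mol).
Kr > H: period and group pull opposite ways; the across-period shift dominates (1351 vs 1312 kJ/mol).
F > Kr: period and group pull opposite ways; the down-group shift dominates (1681 vs 1351 kJ/mol).
For reference (kJ/mol): H 1312, F 1681, Mg 738, Si 786, Kr 1351.
So from highest to lowest: F > Kr > H > Si > Mg.

F, Kr, H, Si, Mg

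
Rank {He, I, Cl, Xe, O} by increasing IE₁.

I < Xe < Cl < O < He

He is in period 1, group 18; O is in period 2, group 16; Cl is in period 3, group 17; I is in period 5, group 17; Xe is in period 5, group 18.
IE₁ increases left→right with effective nuclear charge and decreases top→bottom as the valence shell moves farther out.
Neither a single period nor a single group — weigh both effects.
Xe > I: Xe lies to the right of I in period 5, so the across-period effect alone puts Xe higher.
Cl > Xe: the two effects oppose for this pair; the down-group effect wins (1251 vs 1170 kJ/mol).
O > Cl: the two effects oppose for this pair; the down-group effect wins (1314 vs 1251 kJ/mol).
He > O: both effects reinforce here, so He is clearly the higher of the two.
For reference (kJ/mol): He 2372, O 1314, Cl 1251, I 1008, Xe 1170.
So from lowest to highest: I < Xe < Cl < O < He.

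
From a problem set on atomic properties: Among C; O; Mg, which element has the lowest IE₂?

Consider each +1 ion: C⁺ still has 3 valence electrons; O⁺ still has 5 valence electrons; Mg⁺ still has 1 valence electron.
All are still removing valence electrons, so compare the +1 ions as you would atoms: IE_2 generally rises across a period (higher Z_eff) and falls down a group (larger shell), subject to the usual subshell exceptions.
Valence configurations: C⁺ [He]2s²2p¹, O⁺ [He]2s²2p³, Mg⁺ [Ne]3s¹.
Approximate IE_2 values (kJ/mol): C 2353, O 3388, Mg 1451.
So the second ionization energies run Mg < C < O.

Mg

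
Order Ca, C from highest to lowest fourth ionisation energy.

After 3 electrons have been removed, what remains? Ca³⁺ is already 1 electron into the core; C³⁺ still has 1 valence electron.
Pulling an electron out of a noble-gas core costs far more than removing a remaining valence electron, so Ca sits at the high end of IE_4.
Tabulated IE_4 (kJ/mol): Ca 6491, C 6223.
So the fourth ionization energies run C < Ca.

Ca > C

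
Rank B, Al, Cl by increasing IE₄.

After 3 electrons have been removed, what remains? B³⁺ is the bare [He] core; Al³⁺ is the bare [Ne] core; Cl³⁺ still has 4 valence electrons.
Breaking into a closed-shell core is much more expensive than removing a leftover valence electron — Al and B have the largest IE_4 here.
The numbers (kJ/mol): B 25026, Al 11577, Cl 5159.
Putting it together, IE_4: Cl < Al < B.

Cl < Al < B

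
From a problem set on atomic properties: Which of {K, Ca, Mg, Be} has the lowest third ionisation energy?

K

IE_3 is the cost of taking one more electron from the +2 cation: K²⁺ is already 1 electron into the core; Ca²⁺ is the bare [Ar] core; Mg²⁺ is the bare [Ne] core; Be²⁺ is the bare [He] core.
All of these are removing an electron from a noble-gas core or deeper; the smaller core (lower principal quantum number) is held far more tightly, and within a period the higher nuclear charge binds the same core more tightly.
Approximate IE_3 values (kJ/mol): K 4420, Ca 4912, Mg 7733, Be 14849.
Hence IE_3: K < Ca < Mg < Be.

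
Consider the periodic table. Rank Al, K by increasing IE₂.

Al < K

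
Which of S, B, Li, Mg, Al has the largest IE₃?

Li

After 2 electrons have been removed, what remains? S²⁺ still has 4 valence electrons; B²⁺ still has 1 valence electron; Li²⁺ is already 1 electron into the core; Mg²⁺ is the bare [Ne] core; Al²⁺ still has 1 valence electron.
Core electrons are held far more tightly than valence electrons, so Mg and Li top the IE_3 order.
Valence configurations: S²⁺ [Ne]3s²3p², B²⁺ [He]2s¹, Al²⁺ [Ne]3s¹.
The numbers (kJ/mol): S 3357, B 3660, Li 11815, Mg 7733, Al 2745.
Hence IE_3: Al < S < B < Mg < Li.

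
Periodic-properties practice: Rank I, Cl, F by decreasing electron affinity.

Adding an electron releases more energy for atoms nearer the top right (short of the noble gases).
All are in group 17; the group trend (electron affinity increases up the group) applies, with the exception below.
Note the exception: Cl has a higher electron affinity than F, contrary to the simple trend — F's small 2p subshell makes the incoming electron feel strong e⁻–e⁻ repulsion, so Cl actually releases more energy on gaining an electron.
For reference (kJ/mol): F 328, Cl 349, I 295.
So from highest to lowest: Cl > F > I.

Cl > F > I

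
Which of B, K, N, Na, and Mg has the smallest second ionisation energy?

Mg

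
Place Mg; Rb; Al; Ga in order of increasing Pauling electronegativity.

Rb < Mg < Al < Ga

Mg is in period 3, group 2; Al is in period 3, group 13; Ga is in period 4, group 13; Rb is in period 5, group 1.
Smaller atoms with higher effective nuclear charge are more electronegative.
These span different periods and groups, so the two trends combine.
Mg > Rb: relative to Rb, both the across-period and down-group shifts push Mg's electronegativity up.
Al > Mg: Al lies to the right of Mg in period 3, so the across-period effect alone puts Al higher.
Ga > Al: this pair runs against the simple trend — see the exception note.
Note the exception: Ga has a higher electronegativity than Al, contrary to the simple trend — poor shielding by filled d (and f) subshells raises the heavier element's effective nuclear charge more than the simple down-group trend predicts.
Tabulated electronegativity (Pauling): Mg 1.31, Al 1.61, Ga 1.81, Rb 0.82.
So from lowest to highest: Rb < Mg < Al < Ga.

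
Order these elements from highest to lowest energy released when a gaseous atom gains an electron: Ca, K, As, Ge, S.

S > Ge > As > K > Ca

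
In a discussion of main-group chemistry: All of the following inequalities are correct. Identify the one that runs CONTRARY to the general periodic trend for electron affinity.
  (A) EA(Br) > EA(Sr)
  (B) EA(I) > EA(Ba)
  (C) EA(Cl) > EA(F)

(C)

The general trend: electron affinity increases across a period and decreases down a group.
(A) Br (period 4, group 17) vs Sr (period 5, group 2): the stated order agrees with the simple trend.
(B) I (period 5, group 17) vs Ba (period 6, group 2): the stated order agrees with the simple trend.
(C) Cl (period 3, group 17) vs F (period 2, group 17): the stated order contradicts the simple trend.
The exception is (C): F's small 2p subshell makes the incoming electron feel strong e⁻–e⁻ repulsion, so Cl actually releases more energy on gaining an electron.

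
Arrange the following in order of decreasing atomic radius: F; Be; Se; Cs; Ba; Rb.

Cs > Rb > Ba > Se > Be > F

Radius decreases left→right (rising Z_eff, same n) and increases top→bottom (higher n).
Here both period and group differ, so the two effects have to be weighed against each other.
Be > F: both are in period 2; the period trend gives Be the larger value.
Se > Be: the two effects oppose for this pair; the down-group effect wins (116 vs 102 pm).
Ba > Se: both effects reinforce here, so Ba is clearly the larger of the two.
Rb > Ba: period and group pull opposite ways; the across-period shift dominates (210 vs 196 pm).
Cs > Rb: Cs sits below Rb in group 1, so the down-group effect alone puts Cs larger.
Tabulated atomic radius (pm): Be 102, F 64, Se 116, Rb 210, Cs 232, Ba 196.
So from largest to smallest: Cs > Rb > Ba > Se > Be > F.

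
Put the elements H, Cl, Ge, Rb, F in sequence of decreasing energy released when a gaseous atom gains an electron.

H is in period 1, group 1; F is in period 2, group 17; Cl is in period 3, group 17; Ge is in period 4, group 14; Rb is in period 5, group 1.
EA tends to increase across a period and decrease down a group, though the pattern is less regular than for IE or radius.
These span different periods and groups, so the two trends combine.
H > Rb: H sits above Rb in group 1, so the down-group effect alone puts H higher.
Ge > H: the two effects oppose for this pair; the across-period effect wins (119 vs 73 kJ/mol).
F > Ge: relative to Ge, both the across-period and down-group shifts push F's electron affinity up.
Cl > F: this pair runs against the simple trend — see the exception note.
Note the exception: Cl has a higher electron affinity than F, contrary to the simple trend — F's small 2p subshell makes the incoming electron feel strong e⁻–e⁻ repulsion, so Cl actually releases more energy on gaining an electron.
Tabulated electron affinity (kJ/mol): H 73, F 328, Cl 349, Ge 119, Rb 47.
So from highest to lowest: Cl > F > Ge > H > Rb.

Cl > F > Ge > H > Rb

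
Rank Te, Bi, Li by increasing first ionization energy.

Li < Bi < Te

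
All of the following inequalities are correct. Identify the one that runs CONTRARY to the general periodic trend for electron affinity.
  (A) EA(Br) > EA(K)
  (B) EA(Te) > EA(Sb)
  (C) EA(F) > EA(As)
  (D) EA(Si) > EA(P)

(D)

The general trend: electron affinity increases across a period and decreases down a group.
(A) Br (period 4, group 17) vs K (period 4, group 1): the stated order agrees with the simple trend.
(B) Te (period 5, group 16) vs Sb (period 5, group 15): the stated order agrees with the simple trend.
(C) F (period 2, group 17) vs As (period 4, group 15): the stated order agrees with the simple trend.
(D) Si (period 3, group 14) vs P (period 3, group 15): the stated order contradicts the simple trend.
The exception is (D): adding an electron to P's half-filled 3p³ is unfavourable, so Si (3p²) has the more exothermic EA.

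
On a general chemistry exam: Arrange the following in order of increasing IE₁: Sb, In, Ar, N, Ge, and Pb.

N is in period 2, group 15; Ar is in period 3, group 18; Ge is in period 4, group 14; In is in period 5, group 13; Sb is in period 5, group 15; Pb is in period 6, group 14.
Removing the outermost electron gets harder across a period and easier down a group.
These span different periods and groups, so the two trends combine.
Pb > In: period and group pull opposite ways; the across-period shift dominates (716 vs 558 kJ/mol).
Ge > Pb: they share group 14; the group trend gives Ge the larger value.
Sb > Ge: period and group pull opposite ways; the across-period shift dominates (831 vs 762 kJ/mol).
N > Sb: they share group 15; the group trend gives N the larger value.
Ar > N: the two effects oppose for this pair; the across-period effect wins (1521 vs 1402 kJ/mol).
Tabulated first ionization energy (kJ/mol): N 1402, Ar 1521, Ge 762, In 558, Sb 831, Pb 716.
So from lowest to highest: In < Pb < Ge < Sb < N < Ar.

In < Pb < Ge < Sb < N < Ar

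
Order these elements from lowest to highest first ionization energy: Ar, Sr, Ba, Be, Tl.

Be is in period 2, group 2; Ar is in period 3, group 18; Sr is in period 5, group 2; Ba is in period 6, group 2; Tl is in period 6, group 13.
Removing the outermost electron gets harder across a period and easier down a group.
Here both period and group differ, so the two effects have to be weighed against each other.
Sr > Ba: Sr sits above Ba in group 2, so the down-group effect alone puts Sr higher.
Tl > Sr: the two effects oppose for this pair; the across-period effect wins (589 vs 550 kJ/mol).
Be > Tl: period and group pull opposite ways; the down-group shift dominates (900 vs 589 kJ/mol).
Ar > Be: the two effects oppose for this pair; the across-period effect wins (1521 vs 900 kJ/mol).
Approximate values (kJ/mol): Be 900, Ar 1521, Sr 550, Ba 503, Tl 589.
So from lowest to highest: Ba < Sr < Tl < Be < Ar.

Ba < Sr < Tl < Be < Ar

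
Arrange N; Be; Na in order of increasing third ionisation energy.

After 2 electrons have been removed, what remains? N²⁺ still has 3 valence electrons; Be²⁺ is the bare [He] core; Na²⁺ is already 1 electron into the core.
Pulling an electron out of a noble-gas core costs far more than removing a remaining valence electron, so Na and Be sit at the high end of IE_3.
Tabulated IE_3 (kJ/mol): N 4578, Be 14849, Na 6910.
Hence IE_3: N < Na < Be.

N < Na < Be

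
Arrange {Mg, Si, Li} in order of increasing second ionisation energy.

Mg < Si < Li

After 1 electron has been removed, what remains? Mg⁺ still has 1 valence electron; Si⁺ still has 3 valence electrons; Li⁺ is the bare [He] core.
Pulling an electron out of a noble-gas core costs far more than removing a remaining valence electron, so Li sits at the high end of IE_2.
Valence configurations: Mg⁺ [Ne]3s¹, Si⁺ [Ne]3s²3p¹.
Tabulated IE_2 (kJ/mol): Mg 1451, Si 1577, Li 7298.
Putting it together, IE_2: Mg < Si < Li.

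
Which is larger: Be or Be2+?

Be

Forming Be2+ removes 2 electrons from Be. Fewer electrons for the same nuclear charge means less shielding and a higher Z_eff on the remaining electrons, and for main-group metals the entire outer shell is lost.
A cation is smaller than its parent atom: Be2+ < Be.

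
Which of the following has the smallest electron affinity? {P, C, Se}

P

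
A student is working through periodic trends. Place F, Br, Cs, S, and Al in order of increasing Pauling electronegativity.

Cs < Al < S < Br < F

F is in period 2, group 17; Al is in period 3, group 13; S is in period 3, group 16; Br is in period 4, group 17; Cs is in period 6, group 1.
Electronegativity increases across a period and decreases down a group, tracking effective nuclear charge and atomic size.
Here both period and group differ, so the two effects have to be weighed against each other.
Al > Cs: both effects reinforce here, so Al is clearly the higher of the two.
S > Al: both are in period 3; the period trend gives S the larger value.
Br > S: the two effects oppose for this pair; the across-period effect wins (2.96 vs 2.58).
F > Br: F sits above Br in group 17, so the down-group effect alone puts F higher.
Tabulated electronegativity (Pauling): F 3.98, Al 1.61, S 2.58, Br 2.96, Cs 0.79.
So from lowest to highest: Cs < Al < S < Br < F.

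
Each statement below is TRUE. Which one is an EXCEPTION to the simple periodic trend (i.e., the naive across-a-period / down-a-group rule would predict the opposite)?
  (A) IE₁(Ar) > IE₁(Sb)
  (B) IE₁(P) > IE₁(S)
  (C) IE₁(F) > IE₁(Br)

(B)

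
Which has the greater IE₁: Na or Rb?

Na

Na is in period 3, group 1; Rb is in period 5, group 1.
Removing the outermost electron gets harder across a period and easier down a group.
All are in group 1, so first ionization energy increases up the group.
So Na has the greater IE₁ (Na > Rb).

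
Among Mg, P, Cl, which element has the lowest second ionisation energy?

IE_2 is the cost of taking one more electron from the +1 cation: Mg⁺ still has 1 valence electron; P⁺ still has 4 valence electrons; Cl⁺ still has 6 valence electrons.
All are still removing valence electrons, so compare the +1 ions as you would atoms: IE_2 generally rises across a period (higher Z_eff) and falls down a group (larger shell), subject to the usual subshell exceptions.
Valence configurations: Mg⁺ [Ne]3s¹, P⁺ [Ne]3s²3p², Cl⁺ [Ne]3s²3p⁴.
Tabulated IE_2 (kJ/mol): Mg 1451, P 1907, Cl 2298.
So the second ionization energies run Mg < P < Cl.

Mg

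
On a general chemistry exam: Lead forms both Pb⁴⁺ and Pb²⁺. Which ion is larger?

Pb²⁺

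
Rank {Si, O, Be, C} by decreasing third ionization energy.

IE_3 is the cost of taking one more electron from the +2 cation: Si²⁺ still has 2 valence electrons; O²⁺ still has 4 valence electrons; Be²⁺ is the bare [He] core; C²⁺ still has 2 valence electrons.
Breaking into a closed-shell core is much more expensive than removing a leftover valence electron — Be has the largest IE_3 here.
Valence configurations: Si²⁺ [Ne]3s², O²⁺ [He]2s²2p², C²⁺ [He]2s².
Approximate IE_3 values (kJ/mol): Si 3232, O 5300, Be 14849, C 4620.
Putting it together, IE_3: Si < C < O < Be.

Be > O > C > Si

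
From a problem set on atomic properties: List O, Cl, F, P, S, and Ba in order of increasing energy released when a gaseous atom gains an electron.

EA tends to increase across a period and decrease down a group, though the pattern is less regular than for IE or radius.
These span different periods and groups, so the two trends combine.
P > Ba: both effects reinforce here, so P is clearly the higher of the two.
O > P: both effects reinforce here, so O is clearly the higher of the two.
S > O: this pair runs against the simple trend — see the exception note.
F > S: relative to S, both the across-period and down-group shifts push F's electron affinity up.
Cl > F: this pair runs against the simple trend — see the exception note.
Note the exception: S has a higher electron affinity than O, contrary to the simple trend — the compact 2p subshell of O repels the added electron more than S's larger 3p does.
Note the exception: Cl has a higher electron affinity than F, contrary to the simple trend — F's small 2p subshell makes the incoming electron feel strong e⁻–e⁻ repulsion, so Cl actually releases more energy on gaining an electron.
Approximate values (kJ/mol): O 141, F 328, P 72, S 200, Cl 349, Ba 14.
So from lowest to highest: Ba < P < O < S < F < Cl.

Ba < P < O < S < F < Cl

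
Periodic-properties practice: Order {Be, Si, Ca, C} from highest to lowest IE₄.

The fourth ionization energy removes an electron from the +3 ion. For each element: Be³⁺ is already 1 electron into the core; Si³⁺ still has 1 valence electron; Ca³⁺ is already 1 electron into the core; C³⁺ still has 1 valence electron.
Pulling an electron out of a noble-gas core costs far more than removing a remaining valence electron, so Ca and Be sit at the high end of IE_4.
Valence configurations: Si³⁺ [Ne]3s¹, C³⁺ [He]2s¹.
The numbers (kJ/mol): Be 21007, Si 4356, Ca 6491, C 6223.
Overall IE_4 order: Si < C < Ca < Be.

Be > Ca > C > Si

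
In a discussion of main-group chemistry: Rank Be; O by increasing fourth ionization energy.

O, Be

The fourth ionization energy removes an electron from the +3 ion. For each element: Be³⁺ is already 1 electron into the core; O³⁺ still has 3 valence electrons.
Pulling an electron out of a noble-gas core costs far more than removing a remaining valence electron, so Be sits at the high end of IE_4.
Tabulated IE_4 (kJ/mol): Be 21007, O 7469.
So the fourth ionization energies run O < Be.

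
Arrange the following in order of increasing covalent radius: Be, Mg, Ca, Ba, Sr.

Be is in period 2, group 2; Mg is in period 3, group 2; Ca is in period 4, group 2; Sr is in period 5, group 2; Ba is in period 6, group 2.
Across a period the added protons contract the valence shell; down a group each new principal shell makes the atom larger.
All are in group 2, so atomic radius increases down the group.
So from smallest to largest: Be < Mg < Ca < Sr < Ba.

Be, Mg, Ca, Sr, Ba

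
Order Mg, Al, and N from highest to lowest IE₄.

The fourth ionization energy removes an electron from the +3 ion. For each element: Mg³⁺ is already 1 electron into the core; Al³⁺ is the bare [Ne] core; N³⁺ still has 2 valence electrons.
Core electrons are held far more tightly than valence electrons, so Mg and Al top the IE_4 order.
Tabulated IE_4 (kJ/mol): Mg 10543, Al 11577, N 7475.
Overall IE_4 order: N < Mg < Al.

Al > Mg > N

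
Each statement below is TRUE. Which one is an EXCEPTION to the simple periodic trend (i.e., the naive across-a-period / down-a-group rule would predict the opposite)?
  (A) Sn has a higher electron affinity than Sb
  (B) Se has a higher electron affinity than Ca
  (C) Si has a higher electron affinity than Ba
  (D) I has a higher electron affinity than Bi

The general trend: electron affinity increases across a period and decreases down a group.
(A) Sn (period 5, group 14) vs Sb (period 5, group 15): the stated order contradicts the simple trend.
(B) Se (period 4, group 16) vs Ca (period 4, group 2): the stated order agrees with the simple trend.
(C) Si (period 3, group 14) vs Ba (period 6, group 2): the stated order agrees with the simple trend.
(D) I (period 5, group 17) vs Bi (period 6, group 15): the stated order agrees with the simple trend.
The exception is (A): adding an electron to Sb's half-filled 5p³ is unfavourable, so Sn has the more exothermic EA.

(A)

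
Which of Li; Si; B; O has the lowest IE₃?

IE_3 is the cost of taking one more electron from the +2 cation: Li²⁺ is already 1 electron into the core; Si²⁺ still has 2 valence electrons; B²⁺ still has 1 valence electron; O²⁺ still has 4 valence electrons.
Pulling an electron out of a noble-gas core costs far more than removing a remaining valence electron, so Li sits at the high end of IE_3.
Valence configurations: Si²⁺ [Ne]3s², B²⁺ [He]2s¹, O²⁺ [He]2s²2p².
The numbers (kJ/mol): Li 11815, Si 3232, B 3660, O 5300.
So the third ionization energies run Si < B < O < Li.

Si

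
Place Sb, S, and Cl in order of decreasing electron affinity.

Cl > S > Sb

S is in period 3, group 16; Cl is in period 3, group 17; Sb is in period 5, group 15.
Electron affinity generally becomes more exothermic across a period toward the halogens and less exothermic down a group.
These span different periods and groups, so the two trends combine.
S > Sb: both effects reinforce here, so S is clearly the higher of the two.
Cl > S: both are in period 3; the period trend gives Cl the larger value.
For reference (kJ/mol): S 200, Cl 349, Sb 103.
So from highest to lowest: Cl > S > Sb.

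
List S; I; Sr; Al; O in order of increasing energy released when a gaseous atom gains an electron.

Sr < Al < O < S < I

O is in period 2, group 16; Al is in period 3, group 13; S is in period 3, group 16; Sr is in period 5, group 2; I is in period 5, group 17.
EA tends to increase across a period and decrease down a group, though the pattern is less regular than for IE or radius.
Neither a single period nor a single group — weigh both effects.
Al > Sr: relative to Sr, both the across-period and down-group shifts push Al's electron affinity up.
O > Al: both effects reinforce here, so O is clearly the higher of the two.
S > O: this pair runs against the simple trend — see the exception note.
I > S: period and group pull opposite ways; the across-period shift dominates (295 vs 200 kJ/mol).
Note the exception: S has a higher electron affinity than O, contrary to the simple trend — the compact 2p subshell of O repels the added electron more than S's larger 3p does.
Tabulated electron affinity (kJ/mol): O 141, Al 42, S 200, Sr 5, I 295.
So from lowest to highest: Sr < Al < O < S < I.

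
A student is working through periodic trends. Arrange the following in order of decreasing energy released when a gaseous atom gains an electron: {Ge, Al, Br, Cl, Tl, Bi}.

Cl > Br > Ge > Bi > Al > Tl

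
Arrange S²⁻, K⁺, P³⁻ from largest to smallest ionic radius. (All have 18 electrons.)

P³⁻ > S²⁻ > K⁺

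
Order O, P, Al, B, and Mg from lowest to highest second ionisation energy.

Mg < Al < P < B < O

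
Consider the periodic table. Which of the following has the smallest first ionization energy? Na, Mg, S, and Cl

Na

Na is in period 3, group 1; Mg is in period 3, group 2; S is in period 3, group 16; Cl is in period 3, group 17.
First ionization energy rises across a period (greater Z_eff holds electrons more tightly) and falls down a group (valence electrons are farther from the nucleus).
All lie in period 3, so first ionization energy increases left to right.
The smallest first ionization energy among these belongs to Na.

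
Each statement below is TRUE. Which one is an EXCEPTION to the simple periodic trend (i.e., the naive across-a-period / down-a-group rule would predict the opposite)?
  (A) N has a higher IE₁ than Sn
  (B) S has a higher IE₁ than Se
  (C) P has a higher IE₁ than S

(C)

The general trend: IE₁ increases across a period and decreases down a group.
(A) N (period 2, group 15) vs Sn (period 5, group 14): the stated order agrees with the simple trend.
(B) S (period 3, group 16) vs Se (period 4, group 16): the stated order agrees with the simple trend.
(C) P (period 3, group 15) vs S (period 3, group 16): the stated order contradicts the simple trend.
The exception is (C): S (3p⁴) ionizes more easily than half-filled P (3p³) because the paired 3p electron in S is pushed out by e⁻–e⁻ repulsion.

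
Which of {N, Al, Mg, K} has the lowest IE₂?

Mg

Consider each +1 ion: N⁺ still has 4 valence electrons; Al⁺ still has 2 valence electrons; Mg⁺ still has 1 valence electron; K⁺ is the bare [Ar] core.
Pulling an electron out of a noble-gas core costs far more than removing a remaining valence electron, so K sits at the high end of IE_2.
Valence configurations: N⁺ [He]2s²2p², Al⁺ [Ne]3s², Mg⁺ [Ne]3s¹.
Approximate IE_2 values (kJ/mol): N 2856, Al 1817, Mg 1451, K 3052.
Putting it together, IE_2: Mg < Al < N < K.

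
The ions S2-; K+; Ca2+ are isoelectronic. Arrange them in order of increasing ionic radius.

All of these have 18 electrons, so size is governed by nuclear charge alone: the more protons, the stronger the pull on the same electron cloud, and the smaller the ion.
Nuclear charges: Ca2+ (Z=20), K+ (Z=19), S2- (Z=16).
Smallest to largest: Ca2+ < K+ < S2-.

Ca2+, K+, S2-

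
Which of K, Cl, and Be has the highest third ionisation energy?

Be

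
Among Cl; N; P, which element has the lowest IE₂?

P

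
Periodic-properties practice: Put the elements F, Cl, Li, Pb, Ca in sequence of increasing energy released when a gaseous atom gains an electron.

Ca < Pb < Li < F < Cl

Adding an electron releases more energy for atoms nearer the top right (short of the noble gases).
Here both period and group differ, so the two effects have to be weighed against each other.
Pb > Ca: the two effects oppose for this pair; the across-period effect wins (35 vs 2 kJ/mol).
Li > Pb: the two effects oppose for this pair; the down-group effect wins (60 vs 35 kJ/mol).
F > Li: F lies to the right of Li in period 2, so the across-period effect alone puts F higher.
Cl > F: this pair runs against the simple trend — see the exception note.
Note the exception: Cl has a higher electron affinity than F, contrary to the simple trend — F's small 2p subshell makes the incoming electron feel strong e⁻–e⁻ repulsion, so Cl actually releases more energy on gaining an electron.
Tabulated electron affinity (kJ/mol): Li 60, F 328, Cl 349, Ca 2, Pb 35.
So from lowest to highest: Ca < Pb < Li < F < Cl.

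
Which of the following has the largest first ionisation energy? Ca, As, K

First ionization energy rises across a period (greater Z_eff holds electrons more tightly) and falls down a group (valence electrons are farther from the nucleus).
All lie in period 4, so first ionization energy increases left to right.
The largest first ionisation energy among these belongs to As.

As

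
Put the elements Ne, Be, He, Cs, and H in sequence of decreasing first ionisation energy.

H is in period 1, group 1; He is in period 1, group 18; Be is in period 2, group 2; Ne is in period 2, group 18; Cs is in period 6, group 1.
Removing the outermost electron gets harder across a period and easier down a group.
Neither a single period nor a single group — weigh both effects.
Be > Cs: relative to Cs, both the across-period and down-group shifts push Be's first ionization energy up.
H > Be: period and group pull opposite ways; the down-group shift dominates (1312 vs 900 kJ/mol).
Ne > H: period and group pull opposite ways; the across-period shift dominates (2081 vs 1312 kJ/mol).
He > Ne: He sits above Ne in group 18, so the down-group effect alone puts He higher.
Approximate values (kJ/mol): H 1312, He 2372, Be 900, Ne 2081, Cs 376.
So from highest to lowest: He > Ne > H > Be > Cs.

He > Ne > H > Be > Cs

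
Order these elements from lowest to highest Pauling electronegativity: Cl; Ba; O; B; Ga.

Ba, Ga, B, Cl, O

B is in period 2, group 13; O is in period 2, group 16; Cl is in period 3, group 17; Ga is in period 4, group 13; Ba is in period 6, group 2.
Smaller atoms with higher effective nuclear charge are more electronegative.
Here both period and group differ, so the two effects have to be weighed against each other.
Ga > Ba: relative to Ba, both the across-period and down-group shifts push Ga's electronegativity up.
B > Ga: B sits above Ga in group 13, so the down-group effect alone puts B higher.
Cl > B: the two effects oppose for this pair; the across-period effect wins (3.16 vs 2.04).
O > Cl: the two effects oppose for this pair; the down-group effect wins (3.44 vs 3.16).
Tabulated electronegativity (Pauling): B 2.04, O 3.44, Cl 3.16, Ga 1.81, Ba 0.89.
So from lowest to highest: Ba < Ga < B < Cl < O.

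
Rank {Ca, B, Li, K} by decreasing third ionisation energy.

Li, Ca, K, B

Consider each +2 ion: Ca²⁺ is the bare [Ar] core; B²⁺ still has 1 valence electron; Li²⁺ is already 1 electron into the core; K²⁺ is already 1 electron into the core.
Breaking into a closed-shell core is much more expensive than removing a leftover valence electron — K, Ca and Li have the largest IE_3 here.
Tabulated IE_3 (kJ/mol): Ca 4912, B 3660, Li 11815, K 4420.
Putting it together, IE_3: B < K < Ca < Li.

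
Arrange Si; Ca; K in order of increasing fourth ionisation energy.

IE_4 is the cost of taking one more electron from the +3 cation: Si³⁺ still has 1 valence electron; Ca³⁺ is already 1 electron into the core; K³⁺ is already 2 electrons into the core.
Pulling an electron out of a noble-gas core costs far more than removing a remaining valence electron, so K and Ca sit at the high end of IE_4.
Approximate IE_4 values (kJ/mol): Si 4356, Ca 6491, K 5877.
Hence IE_4: Si < K < Ca.

Si, K, Ca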